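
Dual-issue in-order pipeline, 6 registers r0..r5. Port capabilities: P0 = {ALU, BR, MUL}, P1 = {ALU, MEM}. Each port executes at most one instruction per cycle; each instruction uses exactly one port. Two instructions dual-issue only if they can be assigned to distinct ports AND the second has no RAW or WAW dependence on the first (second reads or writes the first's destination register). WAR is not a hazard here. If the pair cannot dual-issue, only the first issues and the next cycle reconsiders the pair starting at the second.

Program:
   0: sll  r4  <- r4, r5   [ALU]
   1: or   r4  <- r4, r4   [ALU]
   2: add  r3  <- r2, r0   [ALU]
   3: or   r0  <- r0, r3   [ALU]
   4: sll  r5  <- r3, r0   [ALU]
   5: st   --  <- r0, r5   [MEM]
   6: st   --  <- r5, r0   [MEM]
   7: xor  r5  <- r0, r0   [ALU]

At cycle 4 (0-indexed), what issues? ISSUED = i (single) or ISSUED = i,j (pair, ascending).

ISSUED = 5

#0 head=0: sll i0 RAW+WAW r4
#1 head=1: or+add i1/i2 dual
#2 head=3: or i3 RAW r0
#3 head=4: sll i4 RAW r5
#4 head=5: st i5 no-port MEM/MEM
#5 head=6: st+xor i6/i7 dual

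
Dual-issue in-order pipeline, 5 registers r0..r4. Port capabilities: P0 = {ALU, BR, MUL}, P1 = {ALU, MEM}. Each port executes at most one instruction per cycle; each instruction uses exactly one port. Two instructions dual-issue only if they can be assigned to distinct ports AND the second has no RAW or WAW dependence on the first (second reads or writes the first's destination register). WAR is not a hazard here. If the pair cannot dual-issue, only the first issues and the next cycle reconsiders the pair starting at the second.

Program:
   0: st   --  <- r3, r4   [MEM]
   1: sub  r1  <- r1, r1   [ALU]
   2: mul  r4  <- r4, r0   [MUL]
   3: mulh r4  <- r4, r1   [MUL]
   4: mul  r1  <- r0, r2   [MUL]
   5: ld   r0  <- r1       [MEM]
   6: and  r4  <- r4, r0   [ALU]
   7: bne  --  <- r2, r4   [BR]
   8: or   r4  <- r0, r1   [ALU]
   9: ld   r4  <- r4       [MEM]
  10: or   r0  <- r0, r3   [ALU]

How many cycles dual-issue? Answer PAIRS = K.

PAIRS = 3

c0: i0&i1 st.MEM;sub.ALU  pair
c1: i2 mul.MUL  no-port MUL/MUL
c2: i3 mulh.MUL  no-port MUL/MUL
c3: i4 mul.MUL  RAW r1
c4: i5 ld.MEM  RAW r0
c5: i6 and.ALU  RAW r4
c6: i7&i8 bne.BR;or.ALU  pair
c7: i9&i10 ld.MEM;or.ALU  pair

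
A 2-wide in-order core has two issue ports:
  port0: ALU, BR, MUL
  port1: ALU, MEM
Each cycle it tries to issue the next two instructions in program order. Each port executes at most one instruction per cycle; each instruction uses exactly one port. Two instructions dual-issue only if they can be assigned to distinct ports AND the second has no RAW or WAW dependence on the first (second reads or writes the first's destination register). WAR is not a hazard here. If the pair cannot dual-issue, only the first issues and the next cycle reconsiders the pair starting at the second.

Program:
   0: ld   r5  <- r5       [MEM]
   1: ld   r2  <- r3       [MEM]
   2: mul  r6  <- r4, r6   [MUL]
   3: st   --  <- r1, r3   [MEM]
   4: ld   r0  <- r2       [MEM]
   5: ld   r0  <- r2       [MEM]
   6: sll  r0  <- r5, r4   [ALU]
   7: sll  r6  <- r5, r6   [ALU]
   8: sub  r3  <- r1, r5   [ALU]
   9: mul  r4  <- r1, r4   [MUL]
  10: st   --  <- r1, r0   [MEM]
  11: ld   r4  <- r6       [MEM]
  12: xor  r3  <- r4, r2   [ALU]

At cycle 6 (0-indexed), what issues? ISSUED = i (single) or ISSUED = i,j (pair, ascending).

0. ld.MEM @i0  | no-port MEM/MEM
1. ld.MEM/mul.MUL @i1,i2  | dual
2. st.MEM @i3  | no-port MEM/MEM
3. ld.MEM @i4  | no-port MEM/MEM
4. ld.MEM @i5  | WAW r0
5. sll.ALU/sll.ALU @i6,i7  | dual
6. sub.ALU/mul.MUL @i8,i9  | dual
7. st.MEM @i10  | no-port MEM/MEM
8. ld.MEM @i11  | RAW r4
9. xor.ALU @i12  | tail

ISSUED = 8,9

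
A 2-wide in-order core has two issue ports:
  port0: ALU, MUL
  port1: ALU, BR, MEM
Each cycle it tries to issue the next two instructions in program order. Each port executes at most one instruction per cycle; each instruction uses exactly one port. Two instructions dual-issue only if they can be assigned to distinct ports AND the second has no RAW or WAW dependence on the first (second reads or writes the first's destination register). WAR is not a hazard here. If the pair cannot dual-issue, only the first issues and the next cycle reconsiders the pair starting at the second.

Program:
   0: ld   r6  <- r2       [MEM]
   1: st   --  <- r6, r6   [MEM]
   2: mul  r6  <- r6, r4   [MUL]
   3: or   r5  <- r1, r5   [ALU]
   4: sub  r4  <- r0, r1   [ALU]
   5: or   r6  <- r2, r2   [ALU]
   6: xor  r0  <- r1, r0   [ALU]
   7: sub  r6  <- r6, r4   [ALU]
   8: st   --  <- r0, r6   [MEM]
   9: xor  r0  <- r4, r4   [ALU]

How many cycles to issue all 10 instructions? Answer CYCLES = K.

[0] i0  ld  -- no-port MEM/MEM
[1] i1+i2  st+mul  -- dual
[2] i3+i4  or+sub  -- dual
[3] i5+i6  or+xor  -- dual
[4] i7  sub  -- RAW r6
[5] i8+i9  st+xor  -- dual

CYCLES = 6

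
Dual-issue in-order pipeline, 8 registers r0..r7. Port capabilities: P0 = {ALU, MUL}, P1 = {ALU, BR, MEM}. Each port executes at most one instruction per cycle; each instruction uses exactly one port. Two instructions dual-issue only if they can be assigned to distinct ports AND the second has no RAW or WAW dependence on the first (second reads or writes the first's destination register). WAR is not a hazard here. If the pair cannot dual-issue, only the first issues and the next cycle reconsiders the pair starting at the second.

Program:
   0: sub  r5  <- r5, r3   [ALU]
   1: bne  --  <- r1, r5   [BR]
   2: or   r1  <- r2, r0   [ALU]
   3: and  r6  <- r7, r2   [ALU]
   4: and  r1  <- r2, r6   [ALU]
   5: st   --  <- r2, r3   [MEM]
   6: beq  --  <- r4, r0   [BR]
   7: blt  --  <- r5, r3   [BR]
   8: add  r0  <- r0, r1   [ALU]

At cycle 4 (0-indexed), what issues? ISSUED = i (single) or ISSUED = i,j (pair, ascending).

ISSUED = 6

  cy0 -> i0 (sub.ALU) RAW r5
  cy1 -> i1/i2 (bne.BR or.ALU) 2-wide
  cy2 -> i3 (and.ALU) RAW r6
  cy3 -> i4/i5 (and.ALU st.MEM) 2-wide
  cy4 -> i6 (beq.BR) no-port BR/BR
  cy5 -> i7/i8 (blt.BR add.ALU) 2-wide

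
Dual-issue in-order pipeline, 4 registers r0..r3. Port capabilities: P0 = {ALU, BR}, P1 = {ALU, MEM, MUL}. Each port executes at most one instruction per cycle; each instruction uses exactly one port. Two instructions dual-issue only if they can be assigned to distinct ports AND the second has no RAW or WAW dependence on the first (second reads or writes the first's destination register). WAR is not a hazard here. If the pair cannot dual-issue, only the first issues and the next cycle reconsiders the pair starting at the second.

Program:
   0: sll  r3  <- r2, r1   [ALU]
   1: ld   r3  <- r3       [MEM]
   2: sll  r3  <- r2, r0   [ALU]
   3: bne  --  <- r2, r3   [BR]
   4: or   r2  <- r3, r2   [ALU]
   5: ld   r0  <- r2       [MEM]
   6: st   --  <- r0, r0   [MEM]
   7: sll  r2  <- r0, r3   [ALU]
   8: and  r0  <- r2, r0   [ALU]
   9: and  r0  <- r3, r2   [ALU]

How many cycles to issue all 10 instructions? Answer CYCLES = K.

CYCLES = 8

#0 head=0: sll.ALU i0 RAW+WAW r3
#1 head=1: ld.MEM i1 WAW r3
#2 head=2: sll.ALU i2 RAW r3
#3 head=3: bne.BR/or.ALU i3,i4 pair
#4 head=5: ld.MEM i5 no-port MEM/MEM
#5 head=6: st.MEM/sll.ALU i6,i7 pair
#6 head=8: and.ALU i8 WAW r0
#7 head=9: and.ALU i9 tail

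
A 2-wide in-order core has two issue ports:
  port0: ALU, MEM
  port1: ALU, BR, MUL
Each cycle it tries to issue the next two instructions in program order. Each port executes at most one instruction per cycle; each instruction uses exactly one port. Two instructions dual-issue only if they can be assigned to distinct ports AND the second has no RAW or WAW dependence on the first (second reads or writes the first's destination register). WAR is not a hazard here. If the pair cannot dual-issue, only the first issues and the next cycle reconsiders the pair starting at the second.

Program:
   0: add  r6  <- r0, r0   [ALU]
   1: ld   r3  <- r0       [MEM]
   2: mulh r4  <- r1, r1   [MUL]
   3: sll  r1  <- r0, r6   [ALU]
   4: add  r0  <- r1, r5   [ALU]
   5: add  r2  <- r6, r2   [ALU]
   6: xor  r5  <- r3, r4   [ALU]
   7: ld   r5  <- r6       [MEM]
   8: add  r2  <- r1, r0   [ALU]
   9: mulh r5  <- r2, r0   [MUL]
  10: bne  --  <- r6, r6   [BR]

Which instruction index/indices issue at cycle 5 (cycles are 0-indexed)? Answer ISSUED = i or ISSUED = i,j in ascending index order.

c0: i0,i1 add.ALU/ld.MEM  dual
c1: i2,i3 mulh.MUL/sll.ALU  dual
c2: i4,i5 add.ALU/add.ALU  dual
c3: i6 xor.ALU  WAW r5
c4: i7,i8 ld.MEM/add.ALU  dual
c5: i9 mulh.MUL  no-port MUL/BR
c6: i10 bne.BR  tail

ISSUED = 9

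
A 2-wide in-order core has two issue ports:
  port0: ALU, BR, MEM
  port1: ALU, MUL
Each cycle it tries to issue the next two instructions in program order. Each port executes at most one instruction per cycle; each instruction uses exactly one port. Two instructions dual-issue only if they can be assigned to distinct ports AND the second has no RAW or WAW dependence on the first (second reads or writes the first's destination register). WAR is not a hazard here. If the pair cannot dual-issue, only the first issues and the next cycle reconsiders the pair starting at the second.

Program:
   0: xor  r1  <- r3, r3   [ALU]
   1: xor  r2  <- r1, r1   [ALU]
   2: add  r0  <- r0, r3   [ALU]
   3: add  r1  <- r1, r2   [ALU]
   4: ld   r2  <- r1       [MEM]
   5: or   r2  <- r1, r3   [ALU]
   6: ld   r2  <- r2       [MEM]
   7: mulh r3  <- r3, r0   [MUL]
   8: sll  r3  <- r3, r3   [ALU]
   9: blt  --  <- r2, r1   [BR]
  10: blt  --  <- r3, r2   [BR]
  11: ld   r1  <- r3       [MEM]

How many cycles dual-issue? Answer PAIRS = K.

PAIRS = 3

t=0 i0:xor ; RAW r1
t=1 i1&i2:xor add ; dual
t=2 i3:add ; RAW r1
t=3 i4:ld ; WAW r2
t=4 i5:or ; RAW+WAW r2
t=5 i6&i7:ld mulh ; dual
t=6 i8&i9:sll blt ; dual
t=7 i10:blt ; no-port BR/MEM
t=8 i11:ld ; tail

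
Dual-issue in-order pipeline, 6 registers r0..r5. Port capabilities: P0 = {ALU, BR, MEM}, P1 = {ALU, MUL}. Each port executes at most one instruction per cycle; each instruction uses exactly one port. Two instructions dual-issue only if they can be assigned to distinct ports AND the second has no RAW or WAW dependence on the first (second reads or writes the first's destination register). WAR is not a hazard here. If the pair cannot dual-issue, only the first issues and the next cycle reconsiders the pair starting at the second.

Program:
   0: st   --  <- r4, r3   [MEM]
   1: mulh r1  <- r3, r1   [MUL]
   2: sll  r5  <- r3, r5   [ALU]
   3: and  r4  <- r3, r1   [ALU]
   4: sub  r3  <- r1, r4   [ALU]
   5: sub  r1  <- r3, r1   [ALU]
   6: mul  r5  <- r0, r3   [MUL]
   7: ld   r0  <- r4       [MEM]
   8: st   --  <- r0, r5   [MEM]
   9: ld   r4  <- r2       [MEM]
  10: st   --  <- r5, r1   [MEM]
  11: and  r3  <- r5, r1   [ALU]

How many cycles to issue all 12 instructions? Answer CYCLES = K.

  cy0 -> i0&i1 (st.MEM;mulh.MUL) dual
  cy1 -> i2&i3 (sll.ALU;and.ALU) dual
  cy2 -> i4 (sub.ALU) RAW r3
  cy3 -> i5&i6 (sub.ALU;mul.MUL) dual
  cy4 -> i7 (ld.MEM) no-port MEM/MEM
  cy5 -> i8 (st.MEM) no-port MEM/MEM
  cy6 -> i9 (ld.MEM) no-port MEM/MEM
  cy7 -> i10&i11 (st.MEM;and.ALU) dual

CYCLES = 8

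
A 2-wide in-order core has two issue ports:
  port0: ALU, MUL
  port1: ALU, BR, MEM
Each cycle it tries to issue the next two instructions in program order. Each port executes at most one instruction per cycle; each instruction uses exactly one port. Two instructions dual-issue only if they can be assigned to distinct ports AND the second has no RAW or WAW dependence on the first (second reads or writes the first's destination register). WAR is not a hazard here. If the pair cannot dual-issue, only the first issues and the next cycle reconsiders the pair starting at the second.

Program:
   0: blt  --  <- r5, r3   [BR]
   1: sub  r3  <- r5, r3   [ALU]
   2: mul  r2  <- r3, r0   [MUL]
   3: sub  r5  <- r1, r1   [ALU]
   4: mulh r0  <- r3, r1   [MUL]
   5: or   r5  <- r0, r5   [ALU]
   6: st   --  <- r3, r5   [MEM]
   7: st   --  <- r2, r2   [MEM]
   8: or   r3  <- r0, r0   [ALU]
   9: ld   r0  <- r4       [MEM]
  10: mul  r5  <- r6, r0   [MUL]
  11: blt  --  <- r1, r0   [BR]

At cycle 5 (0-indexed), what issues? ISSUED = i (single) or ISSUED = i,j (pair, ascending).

ISSUED = 7,8

#0 head=0: blt.BR sub.ALU i0&i1 dual
#1 head=2: mul.MUL sub.ALU i2&i3 dual
#2 head=4: mulh.MUL i4 RAW r0
#3 head=5: or.ALU i5 RAW r5
#4 head=6: st.MEM i6 no-port MEM/MEM
#5 head=7: st.MEM or.ALU i7&i8 dual
#6 head=9: ld.MEM i9 RAW r0
#7 head=10: mul.MUL blt.BR i10&i11 dual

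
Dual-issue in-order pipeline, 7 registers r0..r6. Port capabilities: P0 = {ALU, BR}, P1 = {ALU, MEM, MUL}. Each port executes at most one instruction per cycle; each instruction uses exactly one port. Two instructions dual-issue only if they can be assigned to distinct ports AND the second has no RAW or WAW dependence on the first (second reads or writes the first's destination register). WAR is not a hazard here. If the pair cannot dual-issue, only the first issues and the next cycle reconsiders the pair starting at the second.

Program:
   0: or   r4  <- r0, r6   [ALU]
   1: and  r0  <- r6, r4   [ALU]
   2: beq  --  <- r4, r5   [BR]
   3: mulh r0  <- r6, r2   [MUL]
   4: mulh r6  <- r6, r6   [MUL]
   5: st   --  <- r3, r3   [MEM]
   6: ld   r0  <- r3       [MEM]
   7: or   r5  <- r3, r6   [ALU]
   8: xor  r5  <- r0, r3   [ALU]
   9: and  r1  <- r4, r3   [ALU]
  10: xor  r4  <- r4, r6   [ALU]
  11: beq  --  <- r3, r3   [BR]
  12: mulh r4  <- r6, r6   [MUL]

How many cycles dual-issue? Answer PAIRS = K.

[0] i0  or.ALU  -- RAW r4
[1] i1,i2  and.ALU+beq.BR  -- 2-wide
[2] i3  mulh.MUL  -- no-port MUL/MUL
[3] i4  mulh.MUL  -- no-port MUL/MEM
[4] i5  st.MEM  -- no-port MEM/MEM
[5] i6,i7  ld.MEM+or.ALU  -- 2-wide
[6] i8,i9  xor.ALU+and.ALU  -- 2-wide
[7] i10,i11  xor.ALU+beq.BR  -- 2-wide
[8] i12  mulh.MUL  -- tail

PAIRS = 4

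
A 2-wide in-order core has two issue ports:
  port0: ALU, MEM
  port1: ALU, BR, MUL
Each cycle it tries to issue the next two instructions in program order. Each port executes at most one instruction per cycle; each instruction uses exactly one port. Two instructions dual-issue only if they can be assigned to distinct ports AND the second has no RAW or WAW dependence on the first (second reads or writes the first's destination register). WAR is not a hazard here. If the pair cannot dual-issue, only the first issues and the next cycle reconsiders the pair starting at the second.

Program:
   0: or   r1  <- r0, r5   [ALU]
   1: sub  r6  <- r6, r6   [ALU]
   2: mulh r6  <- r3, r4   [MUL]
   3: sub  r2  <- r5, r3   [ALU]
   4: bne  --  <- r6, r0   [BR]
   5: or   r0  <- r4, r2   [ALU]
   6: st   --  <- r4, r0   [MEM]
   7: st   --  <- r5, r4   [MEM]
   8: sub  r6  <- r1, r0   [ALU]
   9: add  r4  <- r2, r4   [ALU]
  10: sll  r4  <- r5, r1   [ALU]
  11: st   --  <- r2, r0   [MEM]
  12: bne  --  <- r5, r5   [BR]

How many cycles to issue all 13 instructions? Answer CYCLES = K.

CYCLES = 8

0. or/sub @i0+i1  | pair
1. mulh/sub @i2+i3  | pair
2. bne/or @i4+i5  | pair
3. st @i6  | no-port MEM/MEM
4. st/sub @i7+i8  | pair
5. add @i9  | WAW r4
6. sll/st @i10+i11  | pair
7. bne @i12  | tail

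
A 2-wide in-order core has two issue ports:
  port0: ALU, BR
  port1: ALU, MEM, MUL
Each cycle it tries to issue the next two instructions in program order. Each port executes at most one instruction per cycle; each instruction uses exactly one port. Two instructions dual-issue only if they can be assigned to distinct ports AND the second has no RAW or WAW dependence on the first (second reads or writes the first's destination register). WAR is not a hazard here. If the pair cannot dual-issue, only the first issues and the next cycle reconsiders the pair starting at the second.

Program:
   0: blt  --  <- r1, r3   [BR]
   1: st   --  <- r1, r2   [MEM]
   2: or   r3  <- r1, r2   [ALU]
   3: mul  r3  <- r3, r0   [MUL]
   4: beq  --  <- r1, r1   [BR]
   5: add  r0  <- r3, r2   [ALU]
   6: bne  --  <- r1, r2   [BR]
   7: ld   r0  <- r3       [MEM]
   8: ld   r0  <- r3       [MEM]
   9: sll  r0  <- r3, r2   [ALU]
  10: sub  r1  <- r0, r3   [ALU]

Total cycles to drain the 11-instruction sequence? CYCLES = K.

0. blt.BR+st.MEM @i0+i1  | dual
1. or.ALU @i2  | RAW+WAW r3
2. mul.MUL+beq.BR @i3+i4  | dual
3. add.ALU+bne.BR @i5+i6  | dual
4. ld.MEM @i7  | no-port MEM/MEM
5. ld.MEM @i8  | WAW r0
6. sll.ALU @i9  | RAW r0
7. sub.ALU @i10  | tail

CYCLES = 8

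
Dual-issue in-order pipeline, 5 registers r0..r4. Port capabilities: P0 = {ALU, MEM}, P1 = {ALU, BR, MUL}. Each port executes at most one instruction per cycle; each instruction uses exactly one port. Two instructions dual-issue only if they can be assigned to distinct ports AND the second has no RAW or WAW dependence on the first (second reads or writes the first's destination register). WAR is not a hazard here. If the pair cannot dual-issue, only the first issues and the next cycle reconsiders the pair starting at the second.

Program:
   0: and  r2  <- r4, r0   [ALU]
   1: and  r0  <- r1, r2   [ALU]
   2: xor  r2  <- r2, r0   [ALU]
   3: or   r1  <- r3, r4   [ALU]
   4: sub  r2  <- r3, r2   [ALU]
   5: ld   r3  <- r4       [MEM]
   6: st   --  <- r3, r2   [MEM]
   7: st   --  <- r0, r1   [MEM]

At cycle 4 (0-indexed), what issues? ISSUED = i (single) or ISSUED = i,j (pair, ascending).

ISSUED = 6

c0: i0 and  RAW r2
c1: i1 and  RAW r0
c2: i2/i3 xor;or  dual
c3: i4/i5 sub;ld  dual
c4: i6 st  no-port MEM/MEM
c5: i7 st  tail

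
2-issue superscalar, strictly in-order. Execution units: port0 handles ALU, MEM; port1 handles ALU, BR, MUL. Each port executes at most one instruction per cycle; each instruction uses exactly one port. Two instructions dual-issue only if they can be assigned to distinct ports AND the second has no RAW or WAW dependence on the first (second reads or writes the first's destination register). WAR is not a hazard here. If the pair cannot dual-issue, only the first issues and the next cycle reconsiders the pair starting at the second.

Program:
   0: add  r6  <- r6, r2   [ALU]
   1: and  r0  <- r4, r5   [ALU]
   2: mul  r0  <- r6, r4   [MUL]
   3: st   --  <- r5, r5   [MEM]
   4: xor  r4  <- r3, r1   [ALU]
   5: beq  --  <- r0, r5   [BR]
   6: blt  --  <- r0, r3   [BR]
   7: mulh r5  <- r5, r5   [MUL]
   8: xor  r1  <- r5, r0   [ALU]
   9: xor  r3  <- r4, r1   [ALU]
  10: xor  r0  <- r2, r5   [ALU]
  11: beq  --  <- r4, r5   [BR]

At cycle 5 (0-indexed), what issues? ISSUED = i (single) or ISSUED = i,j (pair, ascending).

ISSUED = 8

#0 head=0: add.ALU/and.ALU i0/i1 pair
#1 head=2: mul.MUL/st.MEM i2/i3 pair
#2 head=4: xor.ALU/beq.BR i4/i5 pair
#3 head=6: blt.BR i6 no-port BR/MUL
#4 head=7: mulh.MUL i7 RAW r5
#5 head=8: xor.ALU i8 RAW r1
#6 head=9: xor.ALU/xor.ALU i9/i10 pair
#7 head=11: beq.BR i11 tail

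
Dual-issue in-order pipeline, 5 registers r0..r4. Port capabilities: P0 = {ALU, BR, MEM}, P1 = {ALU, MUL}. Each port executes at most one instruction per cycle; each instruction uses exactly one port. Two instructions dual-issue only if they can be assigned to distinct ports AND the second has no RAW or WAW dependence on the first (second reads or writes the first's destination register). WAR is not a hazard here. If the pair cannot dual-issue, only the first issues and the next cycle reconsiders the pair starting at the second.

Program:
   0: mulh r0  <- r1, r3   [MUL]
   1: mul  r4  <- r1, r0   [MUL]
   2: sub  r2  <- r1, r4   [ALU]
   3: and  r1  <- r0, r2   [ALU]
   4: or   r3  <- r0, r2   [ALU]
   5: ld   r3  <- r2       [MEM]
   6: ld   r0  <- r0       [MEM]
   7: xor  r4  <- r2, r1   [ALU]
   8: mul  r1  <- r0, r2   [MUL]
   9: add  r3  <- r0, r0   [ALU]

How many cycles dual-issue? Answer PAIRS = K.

t=0 i0:mulh.MUL ; no-port MUL/MUL
t=1 i1:mul.MUL ; RAW r4
t=2 i2:sub.ALU ; RAW r2
t=3 i3&i4:and.ALU+or.ALU ; pair
t=4 i5:ld.MEM ; no-port MEM/MEM
t=5 i6&i7:ld.MEM+xor.ALU ; pair
t=6 i8&i9:mul.MUL+add.ALU ; pair

PAIRS = 3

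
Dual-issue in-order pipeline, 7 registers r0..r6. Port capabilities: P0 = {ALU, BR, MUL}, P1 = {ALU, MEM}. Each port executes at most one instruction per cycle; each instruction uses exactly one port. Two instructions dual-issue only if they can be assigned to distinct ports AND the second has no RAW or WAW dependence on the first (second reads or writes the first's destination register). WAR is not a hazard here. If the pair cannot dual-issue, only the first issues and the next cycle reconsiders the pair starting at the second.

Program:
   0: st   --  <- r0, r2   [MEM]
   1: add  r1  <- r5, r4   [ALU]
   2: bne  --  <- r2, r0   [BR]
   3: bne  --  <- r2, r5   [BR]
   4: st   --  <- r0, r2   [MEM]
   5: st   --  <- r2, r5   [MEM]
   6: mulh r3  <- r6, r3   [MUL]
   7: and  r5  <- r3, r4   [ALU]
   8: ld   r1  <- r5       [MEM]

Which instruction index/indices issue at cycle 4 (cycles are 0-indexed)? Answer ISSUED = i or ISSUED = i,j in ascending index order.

ISSUED = 7

t=0 i0+i1:st.MEM;add.ALU ; dual
t=1 i2:bne.BR ; no-port BR/BR
t=2 i3+i4:bne.BR;st.MEM ; dual
t=3 i5+i6:st.MEM;mulh.MUL ; dual
t=4 i7:and.ALU ; RAW r5
t=5 i8:ld.MEM ; tail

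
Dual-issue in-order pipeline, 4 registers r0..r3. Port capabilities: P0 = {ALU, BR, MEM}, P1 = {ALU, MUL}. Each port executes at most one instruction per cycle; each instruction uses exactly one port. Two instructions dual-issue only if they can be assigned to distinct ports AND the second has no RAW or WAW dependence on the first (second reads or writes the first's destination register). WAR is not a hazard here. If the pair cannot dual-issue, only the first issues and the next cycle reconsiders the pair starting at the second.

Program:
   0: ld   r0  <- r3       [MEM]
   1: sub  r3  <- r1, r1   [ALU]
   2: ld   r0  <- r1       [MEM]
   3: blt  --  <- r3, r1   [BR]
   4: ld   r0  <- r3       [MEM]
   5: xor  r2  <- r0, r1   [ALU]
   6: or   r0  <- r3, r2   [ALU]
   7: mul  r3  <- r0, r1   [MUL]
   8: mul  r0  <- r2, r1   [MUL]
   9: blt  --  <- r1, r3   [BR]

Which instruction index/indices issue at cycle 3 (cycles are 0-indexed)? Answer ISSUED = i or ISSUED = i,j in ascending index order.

t=0 i0+i1:ld/sub ; pair
t=1 i2:ld ; no-port MEM/BR
t=2 i3:blt ; no-port BR/MEM
t=3 i4:ld ; RAW r0
t=4 i5:xor ; RAW r2
t=5 i6:or ; RAW r0
t=6 i7:mul ; no-port MUL/MUL
t=7 i8+i9:mul/blt ; pair

ISSUED = 4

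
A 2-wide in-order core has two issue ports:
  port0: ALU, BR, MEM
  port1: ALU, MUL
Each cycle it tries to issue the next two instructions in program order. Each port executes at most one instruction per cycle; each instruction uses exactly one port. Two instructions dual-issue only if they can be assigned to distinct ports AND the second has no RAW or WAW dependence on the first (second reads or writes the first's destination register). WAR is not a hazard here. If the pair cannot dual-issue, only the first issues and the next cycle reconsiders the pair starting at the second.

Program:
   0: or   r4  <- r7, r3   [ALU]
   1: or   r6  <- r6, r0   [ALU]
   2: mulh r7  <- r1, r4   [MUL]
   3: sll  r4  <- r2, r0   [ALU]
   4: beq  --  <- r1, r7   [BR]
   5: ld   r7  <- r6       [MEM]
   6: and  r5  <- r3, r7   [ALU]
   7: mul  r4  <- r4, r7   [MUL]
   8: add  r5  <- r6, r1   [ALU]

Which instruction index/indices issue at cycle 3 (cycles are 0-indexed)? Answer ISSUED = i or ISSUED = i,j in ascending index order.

ISSUED = 5

  cy0 -> i0,i1 (or.ALU;or.ALU) dual
  cy1 -> i2,i3 (mulh.MUL;sll.ALU) dual
  cy2 -> i4 (beq.BR) no-port BR/MEM
  cy3 -> i5 (ld.MEM) RAW r7
  cy4 -> i6,i7 (and.ALU;mul.MUL) dual
  cy5 -> i8 (add.ALU) tail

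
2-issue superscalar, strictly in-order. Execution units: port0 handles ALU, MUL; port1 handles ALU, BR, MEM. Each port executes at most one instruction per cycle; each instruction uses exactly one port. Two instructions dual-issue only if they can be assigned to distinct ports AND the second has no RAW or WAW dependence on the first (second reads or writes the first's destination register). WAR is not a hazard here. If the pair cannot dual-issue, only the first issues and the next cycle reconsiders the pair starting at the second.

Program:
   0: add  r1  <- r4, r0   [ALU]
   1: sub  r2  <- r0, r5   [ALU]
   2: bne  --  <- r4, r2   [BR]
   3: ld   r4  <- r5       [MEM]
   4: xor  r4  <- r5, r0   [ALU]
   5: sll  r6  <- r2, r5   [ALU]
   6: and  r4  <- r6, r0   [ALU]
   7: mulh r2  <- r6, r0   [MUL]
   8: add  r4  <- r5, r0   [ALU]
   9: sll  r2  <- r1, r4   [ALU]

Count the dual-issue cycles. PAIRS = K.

PAIRS = 3

c0: i0/i1 add+sub  2-wide
c1: i2 bne  no-port BR/MEM
c2: i3 ld  WAW r4
c3: i4/i5 xor+sll  2-wide
c4: i6/i7 and+mulh  2-wide
c5: i8 add  RAW r4
c6: i9 sll  tail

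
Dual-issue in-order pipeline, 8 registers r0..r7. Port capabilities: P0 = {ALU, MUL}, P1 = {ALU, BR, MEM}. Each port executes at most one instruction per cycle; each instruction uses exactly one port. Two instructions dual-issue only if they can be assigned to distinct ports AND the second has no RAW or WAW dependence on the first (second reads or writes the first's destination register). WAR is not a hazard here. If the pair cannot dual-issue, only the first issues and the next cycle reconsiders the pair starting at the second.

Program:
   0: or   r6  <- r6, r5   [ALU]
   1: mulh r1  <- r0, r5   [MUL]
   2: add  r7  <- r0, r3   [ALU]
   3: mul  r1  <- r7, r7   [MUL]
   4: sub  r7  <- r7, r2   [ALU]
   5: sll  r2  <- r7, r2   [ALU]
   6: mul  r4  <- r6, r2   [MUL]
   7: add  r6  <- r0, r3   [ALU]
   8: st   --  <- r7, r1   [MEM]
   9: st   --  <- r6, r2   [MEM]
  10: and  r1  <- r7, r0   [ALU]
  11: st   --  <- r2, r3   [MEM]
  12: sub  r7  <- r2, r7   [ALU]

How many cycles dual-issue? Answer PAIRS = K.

PAIRS = 5

c0: i0/i1 or.ALU;mulh.MUL  2-wide
c1: i2 add.ALU  RAW r7
c2: i3/i4 mul.MUL;sub.ALU  2-wide
c3: i5 sll.ALU  RAW r2
c4: i6/i7 mul.MUL;add.ALU  2-wide
c5: i8 st.MEM  no-port MEM/MEM
c6: i9/i10 st.MEM;and.ALU  2-wide
c7: i11/i12 st.MEM;sub.ALU  2-wide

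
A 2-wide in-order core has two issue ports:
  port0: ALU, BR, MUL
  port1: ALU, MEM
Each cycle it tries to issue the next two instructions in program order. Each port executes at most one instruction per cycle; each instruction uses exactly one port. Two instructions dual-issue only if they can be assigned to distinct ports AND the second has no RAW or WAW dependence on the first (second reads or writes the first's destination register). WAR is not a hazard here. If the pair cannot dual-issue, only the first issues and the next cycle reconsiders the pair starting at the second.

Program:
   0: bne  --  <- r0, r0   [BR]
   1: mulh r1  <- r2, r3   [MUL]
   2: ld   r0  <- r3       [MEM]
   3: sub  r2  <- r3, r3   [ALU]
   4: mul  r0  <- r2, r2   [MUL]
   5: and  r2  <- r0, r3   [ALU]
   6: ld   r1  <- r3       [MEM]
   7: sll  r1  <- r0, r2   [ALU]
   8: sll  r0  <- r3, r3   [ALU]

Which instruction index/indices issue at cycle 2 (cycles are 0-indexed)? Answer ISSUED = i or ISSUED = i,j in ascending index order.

ISSUED = 3

[0] i0  bne  -- no-port BR/MUL
[1] i1,i2  mulh;ld  -- pair
[2] i3  sub  -- RAW r2
[3] i4  mul  -- RAW r0
[4] i5,i6  and;ld  -- pair
[5] i7,i8  sll;sll  -- pair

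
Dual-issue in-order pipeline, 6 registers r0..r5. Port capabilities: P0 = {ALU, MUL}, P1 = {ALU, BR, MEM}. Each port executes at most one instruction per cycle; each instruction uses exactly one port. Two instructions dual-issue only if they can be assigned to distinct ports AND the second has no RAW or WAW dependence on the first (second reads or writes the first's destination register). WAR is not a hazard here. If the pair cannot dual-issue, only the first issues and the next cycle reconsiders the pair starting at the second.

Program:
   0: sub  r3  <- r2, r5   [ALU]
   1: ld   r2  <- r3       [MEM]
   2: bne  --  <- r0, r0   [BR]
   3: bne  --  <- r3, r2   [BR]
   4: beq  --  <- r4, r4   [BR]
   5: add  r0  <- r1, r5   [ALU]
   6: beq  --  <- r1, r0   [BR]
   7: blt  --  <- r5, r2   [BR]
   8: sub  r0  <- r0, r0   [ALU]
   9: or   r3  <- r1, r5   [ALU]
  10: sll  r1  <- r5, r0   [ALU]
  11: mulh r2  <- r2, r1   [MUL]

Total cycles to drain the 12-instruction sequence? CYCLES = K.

0. sub.ALU @i0  | RAW r3
1. ld.MEM @i1  | no-port MEM/BR
2. bne.BR @i2  | no-port BR/BR
3. bne.BR @i3  | no-port BR/BR
4. beq.BR/add.ALU @i4&i5  | 2-wide
5. beq.BR @i6  | no-port BR/BR
6. blt.BR/sub.ALU @i7&i8  | 2-wide
7. or.ALU/sll.ALU @i9&i10  | 2-wide
8. mulh.MUL @i11  | tail

CYCLES = 9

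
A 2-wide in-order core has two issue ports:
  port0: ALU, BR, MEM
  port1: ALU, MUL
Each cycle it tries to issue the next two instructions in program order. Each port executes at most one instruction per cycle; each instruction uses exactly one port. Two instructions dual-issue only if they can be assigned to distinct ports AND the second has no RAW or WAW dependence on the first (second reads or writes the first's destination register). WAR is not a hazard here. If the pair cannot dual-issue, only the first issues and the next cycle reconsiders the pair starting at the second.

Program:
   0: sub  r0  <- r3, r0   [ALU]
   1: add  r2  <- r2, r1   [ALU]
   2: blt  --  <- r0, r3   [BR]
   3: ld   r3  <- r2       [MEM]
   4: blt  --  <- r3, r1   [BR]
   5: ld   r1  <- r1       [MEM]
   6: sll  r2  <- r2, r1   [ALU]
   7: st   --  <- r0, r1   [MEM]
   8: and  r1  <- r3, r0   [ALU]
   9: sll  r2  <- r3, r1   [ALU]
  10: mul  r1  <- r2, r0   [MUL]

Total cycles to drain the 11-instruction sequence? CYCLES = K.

t=0 i0/i1:sub+add ; dual
t=1 i2:blt ; no-port BR/MEM
t=2 i3:ld ; no-port MEM/BR
t=3 i4:blt ; no-port BR/MEM
t=4 i5:ld ; RAW r1
t=5 i6/i7:sll+st ; dual
t=6 i8:and ; RAW r1
t=7 i9:sll ; RAW r2
t=8 i10:mul ; tail

CYCLES = 9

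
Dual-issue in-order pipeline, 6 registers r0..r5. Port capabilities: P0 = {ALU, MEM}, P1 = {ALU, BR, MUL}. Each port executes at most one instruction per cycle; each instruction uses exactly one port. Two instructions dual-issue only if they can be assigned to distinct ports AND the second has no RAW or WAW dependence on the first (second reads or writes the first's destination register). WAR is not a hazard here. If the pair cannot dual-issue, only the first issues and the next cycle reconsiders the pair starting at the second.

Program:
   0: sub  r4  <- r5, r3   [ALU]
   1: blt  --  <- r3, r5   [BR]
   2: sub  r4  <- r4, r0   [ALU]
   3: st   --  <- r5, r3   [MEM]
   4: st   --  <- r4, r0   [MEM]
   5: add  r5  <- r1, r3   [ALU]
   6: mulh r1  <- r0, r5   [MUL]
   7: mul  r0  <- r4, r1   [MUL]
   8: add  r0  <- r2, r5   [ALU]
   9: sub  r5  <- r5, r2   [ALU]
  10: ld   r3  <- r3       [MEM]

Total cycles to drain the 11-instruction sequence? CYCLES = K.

CYCLES = 7

[0] i0&i1  sub/blt  -- pair
[1] i2&i3  sub/st  -- pair
[2] i4&i5  st/add  -- pair
[3] i6  mulh  -- no-port MUL/MUL
[4] i7  mul  -- WAW r0
[5] i8&i9  add/sub  -- pair
[6] i10  ld  -- tail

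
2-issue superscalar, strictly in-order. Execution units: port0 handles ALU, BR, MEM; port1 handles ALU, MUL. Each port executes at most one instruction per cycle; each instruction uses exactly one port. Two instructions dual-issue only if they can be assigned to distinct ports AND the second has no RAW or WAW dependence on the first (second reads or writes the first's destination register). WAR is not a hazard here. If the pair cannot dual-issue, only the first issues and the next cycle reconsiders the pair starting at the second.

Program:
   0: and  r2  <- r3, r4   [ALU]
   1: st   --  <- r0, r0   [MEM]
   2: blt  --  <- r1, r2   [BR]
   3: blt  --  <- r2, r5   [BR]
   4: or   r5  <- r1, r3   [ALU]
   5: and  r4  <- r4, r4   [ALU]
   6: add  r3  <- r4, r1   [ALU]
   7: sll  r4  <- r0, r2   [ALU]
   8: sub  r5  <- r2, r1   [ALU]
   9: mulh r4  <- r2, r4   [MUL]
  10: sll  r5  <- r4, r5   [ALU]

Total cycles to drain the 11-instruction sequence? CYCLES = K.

CYCLES = 7

  cy0 -> i0,i1 (and+st) pair
  cy1 -> i2 (blt) no-port BR/BR
  cy2 -> i3,i4 (blt+or) pair
  cy3 -> i5 (and) RAW r4
  cy4 -> i6,i7 (add+sll) pair
  cy5 -> i8,i9 (sub+mulh) pair
  cy6 -> i10 (sll) tail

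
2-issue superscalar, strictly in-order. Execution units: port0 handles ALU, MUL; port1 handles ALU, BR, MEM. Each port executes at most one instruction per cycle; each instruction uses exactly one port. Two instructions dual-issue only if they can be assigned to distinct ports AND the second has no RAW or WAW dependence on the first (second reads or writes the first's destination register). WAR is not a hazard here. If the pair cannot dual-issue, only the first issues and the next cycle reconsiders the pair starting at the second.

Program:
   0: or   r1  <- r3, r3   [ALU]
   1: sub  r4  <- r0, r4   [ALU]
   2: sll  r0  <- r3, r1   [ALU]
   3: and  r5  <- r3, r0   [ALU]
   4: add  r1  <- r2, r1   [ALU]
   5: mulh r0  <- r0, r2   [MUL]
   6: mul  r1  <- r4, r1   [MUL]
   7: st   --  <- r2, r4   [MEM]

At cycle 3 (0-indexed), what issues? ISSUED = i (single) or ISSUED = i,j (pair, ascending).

ISSUED = 5

t=0 i0/i1:or sub ; pair
t=1 i2:sll ; RAW r0
t=2 i3/i4:and add ; pair
t=3 i5:mulh ; no-port MUL/MUL
t=4 i6/i7:mul st ; pair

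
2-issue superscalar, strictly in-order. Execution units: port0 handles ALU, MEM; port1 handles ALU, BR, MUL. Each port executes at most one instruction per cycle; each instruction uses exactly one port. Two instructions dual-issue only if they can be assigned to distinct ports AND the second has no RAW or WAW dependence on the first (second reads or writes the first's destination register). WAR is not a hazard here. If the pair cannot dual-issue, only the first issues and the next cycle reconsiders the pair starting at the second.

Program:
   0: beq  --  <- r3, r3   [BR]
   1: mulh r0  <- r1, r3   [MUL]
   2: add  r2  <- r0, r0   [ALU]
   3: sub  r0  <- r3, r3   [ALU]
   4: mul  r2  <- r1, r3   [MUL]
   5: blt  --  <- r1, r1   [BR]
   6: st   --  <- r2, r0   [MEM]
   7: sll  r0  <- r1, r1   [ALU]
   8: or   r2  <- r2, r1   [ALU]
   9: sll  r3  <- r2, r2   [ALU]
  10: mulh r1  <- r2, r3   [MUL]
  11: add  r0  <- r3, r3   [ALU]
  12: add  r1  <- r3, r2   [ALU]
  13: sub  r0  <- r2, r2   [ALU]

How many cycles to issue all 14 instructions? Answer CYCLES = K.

CYCLES = 9

c0: i0 beq  no-port BR/MUL
c1: i1 mulh  RAW r0
c2: i2+i3 add+sub  2-wide
c3: i4 mul  no-port MUL/BR
c4: i5+i6 blt+st  2-wide
c5: i7+i8 sll+or  2-wide
c6: i9 sll  RAW r3
c7: i10+i11 mulh+add  2-wide
c8: i12+i13 add+sub  2-wide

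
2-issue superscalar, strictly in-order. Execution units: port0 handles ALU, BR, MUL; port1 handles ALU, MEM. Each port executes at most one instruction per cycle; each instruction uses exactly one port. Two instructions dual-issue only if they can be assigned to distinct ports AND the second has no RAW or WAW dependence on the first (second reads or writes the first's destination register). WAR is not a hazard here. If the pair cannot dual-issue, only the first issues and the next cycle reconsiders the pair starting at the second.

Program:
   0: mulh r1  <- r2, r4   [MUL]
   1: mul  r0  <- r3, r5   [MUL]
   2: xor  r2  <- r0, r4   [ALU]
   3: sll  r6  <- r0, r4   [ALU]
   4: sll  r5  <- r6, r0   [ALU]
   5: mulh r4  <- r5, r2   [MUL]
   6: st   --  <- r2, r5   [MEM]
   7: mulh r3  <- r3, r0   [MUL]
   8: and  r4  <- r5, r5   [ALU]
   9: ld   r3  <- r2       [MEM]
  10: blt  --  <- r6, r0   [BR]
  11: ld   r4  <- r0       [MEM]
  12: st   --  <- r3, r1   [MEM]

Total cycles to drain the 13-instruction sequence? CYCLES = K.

CYCLES = 9

c0: i0 mulh.MUL  no-port MUL/MUL
c1: i1 mul.MUL  RAW r0
c2: i2,i3 xor.ALU sll.ALU  pair
c3: i4 sll.ALU  RAW r5
c4: i5,i6 mulh.MUL st.MEM  pair
c5: i7,i8 mulh.MUL and.ALU  pair
c6: i9,i10 ld.MEM blt.BR  pair
c7: i11 ld.MEM  no-port MEM/MEM
c8: i12 st.MEM  tail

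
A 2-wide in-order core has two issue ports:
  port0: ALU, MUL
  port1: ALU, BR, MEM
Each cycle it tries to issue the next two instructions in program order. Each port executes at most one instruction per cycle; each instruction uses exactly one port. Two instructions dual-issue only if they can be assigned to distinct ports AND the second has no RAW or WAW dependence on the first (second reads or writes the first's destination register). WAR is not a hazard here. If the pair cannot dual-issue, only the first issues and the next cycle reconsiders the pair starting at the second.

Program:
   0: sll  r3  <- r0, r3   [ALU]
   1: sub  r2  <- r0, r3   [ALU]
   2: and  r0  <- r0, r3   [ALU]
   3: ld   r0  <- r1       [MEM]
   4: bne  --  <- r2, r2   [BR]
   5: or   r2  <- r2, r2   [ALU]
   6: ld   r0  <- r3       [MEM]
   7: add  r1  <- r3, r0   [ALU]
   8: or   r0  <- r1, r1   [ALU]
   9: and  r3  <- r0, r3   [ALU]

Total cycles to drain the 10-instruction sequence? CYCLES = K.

CYCLES = 8

t=0 i0:sll.ALU ; RAW r3
t=1 i1&i2:sub.ALU and.ALU ; pair
t=2 i3:ld.MEM ; no-port MEM/BR
t=3 i4&i5:bne.BR or.ALU ; pair
t=4 i6:ld.MEM ; RAW r0
t=5 i7:add.ALU ; RAW r1
t=6 i8:or.ALU ; RAW r0
t=7 i9:and.ALU ; tail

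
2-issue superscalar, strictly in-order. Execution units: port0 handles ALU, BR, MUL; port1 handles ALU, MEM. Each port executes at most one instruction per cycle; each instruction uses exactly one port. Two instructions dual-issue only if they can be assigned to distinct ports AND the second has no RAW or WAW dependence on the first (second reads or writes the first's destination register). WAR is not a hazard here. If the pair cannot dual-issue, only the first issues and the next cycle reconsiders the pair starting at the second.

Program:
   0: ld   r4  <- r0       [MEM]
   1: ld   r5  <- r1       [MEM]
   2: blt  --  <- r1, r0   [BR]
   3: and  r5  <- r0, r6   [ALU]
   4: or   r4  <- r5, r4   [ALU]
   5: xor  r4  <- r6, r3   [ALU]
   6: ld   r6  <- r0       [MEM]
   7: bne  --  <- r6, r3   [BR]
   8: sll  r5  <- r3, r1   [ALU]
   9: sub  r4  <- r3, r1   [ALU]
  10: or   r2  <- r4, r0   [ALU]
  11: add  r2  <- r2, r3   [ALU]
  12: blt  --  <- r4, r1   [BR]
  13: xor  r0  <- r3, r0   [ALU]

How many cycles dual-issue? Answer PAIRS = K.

PAIRS = 4

[0] i0  ld.MEM  -- no-port MEM/MEM
[1] i1/i2  ld.MEM;blt.BR  -- pair
[2] i3  and.ALU  -- RAW r5
[3] i4  or.ALU  -- WAW r4
[4] i5/i6  xor.ALU;ld.MEM  -- pair
[5] i7/i8  bne.BR;sll.ALU  -- pair
[6] i9  sub.ALU  -- RAW r4
[7] i10  or.ALU  -- RAW+WAW r2
[8] i11/i12  add.ALU;blt.BR  -- pair
[9] i13  xor.ALU  -- tail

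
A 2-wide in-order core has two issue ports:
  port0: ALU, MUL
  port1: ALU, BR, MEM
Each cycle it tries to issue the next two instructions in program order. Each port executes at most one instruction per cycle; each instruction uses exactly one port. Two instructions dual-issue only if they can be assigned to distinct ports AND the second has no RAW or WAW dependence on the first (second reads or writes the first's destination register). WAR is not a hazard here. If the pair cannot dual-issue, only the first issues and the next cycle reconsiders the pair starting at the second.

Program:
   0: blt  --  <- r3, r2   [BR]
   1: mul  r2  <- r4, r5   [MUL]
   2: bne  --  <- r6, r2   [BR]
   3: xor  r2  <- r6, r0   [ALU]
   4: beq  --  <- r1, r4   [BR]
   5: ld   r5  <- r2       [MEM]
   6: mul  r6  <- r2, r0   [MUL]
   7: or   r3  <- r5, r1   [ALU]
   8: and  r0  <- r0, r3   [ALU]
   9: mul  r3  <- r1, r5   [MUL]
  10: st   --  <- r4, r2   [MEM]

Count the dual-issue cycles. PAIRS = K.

#0 head=0: blt;mul i0/i1 dual
#1 head=2: bne;xor i2/i3 dual
#2 head=4: beq i4 no-port BR/MEM
#3 head=5: ld;mul i5/i6 dual
#4 head=7: or i7 RAW r3
#5 head=8: and;mul i8/i9 dual
#6 head=10: st i10 tail

PAIRS = 4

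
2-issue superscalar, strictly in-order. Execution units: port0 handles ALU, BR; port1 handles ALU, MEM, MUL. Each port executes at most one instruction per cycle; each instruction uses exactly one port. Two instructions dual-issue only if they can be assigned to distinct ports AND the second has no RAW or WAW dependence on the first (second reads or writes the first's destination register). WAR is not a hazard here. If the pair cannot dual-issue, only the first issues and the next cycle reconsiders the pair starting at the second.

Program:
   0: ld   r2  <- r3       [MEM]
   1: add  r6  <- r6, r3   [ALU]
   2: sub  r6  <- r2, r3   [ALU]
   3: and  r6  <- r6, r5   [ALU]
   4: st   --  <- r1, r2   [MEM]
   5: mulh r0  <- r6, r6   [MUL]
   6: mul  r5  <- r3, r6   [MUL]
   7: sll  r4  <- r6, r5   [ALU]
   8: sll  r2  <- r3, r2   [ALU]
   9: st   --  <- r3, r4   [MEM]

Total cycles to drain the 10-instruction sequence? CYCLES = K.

t=0 i0,i1:ld add ; 2-wide
t=1 i2:sub ; RAW+WAW r6
t=2 i3,i4:and st ; 2-wide
t=3 i5:mulh ; no-port MUL/MUL
t=4 i6:mul ; RAW r5
t=5 i7,i8:sll sll ; 2-wide
t=6 i9:st ; tail

CYCLES = 7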